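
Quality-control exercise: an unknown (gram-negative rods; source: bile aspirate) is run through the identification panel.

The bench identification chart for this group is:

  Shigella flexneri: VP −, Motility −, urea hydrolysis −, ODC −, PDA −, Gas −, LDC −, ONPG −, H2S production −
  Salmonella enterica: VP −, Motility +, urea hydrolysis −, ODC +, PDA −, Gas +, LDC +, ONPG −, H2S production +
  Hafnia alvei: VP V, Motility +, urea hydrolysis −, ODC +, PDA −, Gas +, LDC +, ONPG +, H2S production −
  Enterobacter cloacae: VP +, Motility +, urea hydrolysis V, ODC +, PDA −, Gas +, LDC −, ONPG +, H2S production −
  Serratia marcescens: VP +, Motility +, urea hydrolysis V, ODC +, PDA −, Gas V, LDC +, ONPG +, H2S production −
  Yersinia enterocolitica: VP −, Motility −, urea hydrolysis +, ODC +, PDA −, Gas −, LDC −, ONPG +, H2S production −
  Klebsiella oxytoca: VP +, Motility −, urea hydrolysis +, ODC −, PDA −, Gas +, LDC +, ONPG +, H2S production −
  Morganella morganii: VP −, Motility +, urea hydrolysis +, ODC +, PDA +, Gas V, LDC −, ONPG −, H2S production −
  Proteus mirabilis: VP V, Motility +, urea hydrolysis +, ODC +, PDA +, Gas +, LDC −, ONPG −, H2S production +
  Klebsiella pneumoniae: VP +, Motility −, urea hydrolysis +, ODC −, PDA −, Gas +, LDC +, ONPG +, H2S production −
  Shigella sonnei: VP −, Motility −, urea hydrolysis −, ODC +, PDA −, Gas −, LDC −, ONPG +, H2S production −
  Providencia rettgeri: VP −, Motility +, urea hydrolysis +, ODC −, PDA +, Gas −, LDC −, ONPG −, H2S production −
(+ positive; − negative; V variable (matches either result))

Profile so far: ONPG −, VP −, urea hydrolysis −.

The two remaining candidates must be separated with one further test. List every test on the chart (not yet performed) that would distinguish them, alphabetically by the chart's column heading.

Gas, H2S production, LDC, Motility, ODC

ONPG −: excludes 7 organisms — 5 left.
VP −: all 5 remaining candidates are consistent.
urea hydrolysis −: excludes Morganella morganii, Proteus mirabilis, Providencia rettgeri — 2 left.
Two candidates remain: Salmonella enterica and Shigella flexneri.
  Motility: Salmonella enterica +, Shigella flexneri − — discriminates.
  ODC: Salmonella enterica +, Shigella flexneri − — discriminates.
  PDA: − vs − — same for both, does not separate.
  Gas: Salmonella enterica +, Shigella flexneri − — discriminates.
  LDC: Salmonella enterica +, Shigella flexneri − — discriminates.
  H2S production: Salmonella enterica +, Shigella flexneri − — discriminates.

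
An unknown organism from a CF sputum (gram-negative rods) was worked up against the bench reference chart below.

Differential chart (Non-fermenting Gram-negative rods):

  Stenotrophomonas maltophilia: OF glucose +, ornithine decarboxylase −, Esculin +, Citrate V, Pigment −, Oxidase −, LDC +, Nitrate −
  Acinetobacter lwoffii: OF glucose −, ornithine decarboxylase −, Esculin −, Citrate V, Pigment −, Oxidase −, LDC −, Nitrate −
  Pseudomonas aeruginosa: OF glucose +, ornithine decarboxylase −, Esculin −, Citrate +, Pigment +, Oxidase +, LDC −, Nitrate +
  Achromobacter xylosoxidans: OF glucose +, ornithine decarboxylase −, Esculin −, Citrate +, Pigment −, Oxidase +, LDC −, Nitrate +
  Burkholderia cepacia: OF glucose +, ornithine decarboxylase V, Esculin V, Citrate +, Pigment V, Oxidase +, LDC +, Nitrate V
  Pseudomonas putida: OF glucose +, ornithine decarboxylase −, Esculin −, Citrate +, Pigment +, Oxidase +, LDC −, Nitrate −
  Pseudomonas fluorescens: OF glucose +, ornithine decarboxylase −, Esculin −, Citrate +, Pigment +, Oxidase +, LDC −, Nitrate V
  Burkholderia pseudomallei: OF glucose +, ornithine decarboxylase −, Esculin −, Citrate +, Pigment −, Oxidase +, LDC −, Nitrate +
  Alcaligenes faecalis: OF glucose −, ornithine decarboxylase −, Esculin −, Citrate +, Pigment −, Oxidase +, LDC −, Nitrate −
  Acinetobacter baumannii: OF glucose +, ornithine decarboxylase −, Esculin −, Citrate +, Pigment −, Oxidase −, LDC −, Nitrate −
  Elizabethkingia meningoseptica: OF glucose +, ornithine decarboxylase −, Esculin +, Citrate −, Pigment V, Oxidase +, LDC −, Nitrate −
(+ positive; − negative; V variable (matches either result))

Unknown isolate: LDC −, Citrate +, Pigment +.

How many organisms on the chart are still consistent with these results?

Pigment +: excludes 6 organisms — 5 left.
LDC −: excludes Burkholderia cepacia — 4 left.
Citrate +: excludes Elizabethkingia meningoseptica — 3 left.
Still consistent: Pseudomonas aeruginosa, Pseudomonas fluorescens, Pseudomonas putida.

3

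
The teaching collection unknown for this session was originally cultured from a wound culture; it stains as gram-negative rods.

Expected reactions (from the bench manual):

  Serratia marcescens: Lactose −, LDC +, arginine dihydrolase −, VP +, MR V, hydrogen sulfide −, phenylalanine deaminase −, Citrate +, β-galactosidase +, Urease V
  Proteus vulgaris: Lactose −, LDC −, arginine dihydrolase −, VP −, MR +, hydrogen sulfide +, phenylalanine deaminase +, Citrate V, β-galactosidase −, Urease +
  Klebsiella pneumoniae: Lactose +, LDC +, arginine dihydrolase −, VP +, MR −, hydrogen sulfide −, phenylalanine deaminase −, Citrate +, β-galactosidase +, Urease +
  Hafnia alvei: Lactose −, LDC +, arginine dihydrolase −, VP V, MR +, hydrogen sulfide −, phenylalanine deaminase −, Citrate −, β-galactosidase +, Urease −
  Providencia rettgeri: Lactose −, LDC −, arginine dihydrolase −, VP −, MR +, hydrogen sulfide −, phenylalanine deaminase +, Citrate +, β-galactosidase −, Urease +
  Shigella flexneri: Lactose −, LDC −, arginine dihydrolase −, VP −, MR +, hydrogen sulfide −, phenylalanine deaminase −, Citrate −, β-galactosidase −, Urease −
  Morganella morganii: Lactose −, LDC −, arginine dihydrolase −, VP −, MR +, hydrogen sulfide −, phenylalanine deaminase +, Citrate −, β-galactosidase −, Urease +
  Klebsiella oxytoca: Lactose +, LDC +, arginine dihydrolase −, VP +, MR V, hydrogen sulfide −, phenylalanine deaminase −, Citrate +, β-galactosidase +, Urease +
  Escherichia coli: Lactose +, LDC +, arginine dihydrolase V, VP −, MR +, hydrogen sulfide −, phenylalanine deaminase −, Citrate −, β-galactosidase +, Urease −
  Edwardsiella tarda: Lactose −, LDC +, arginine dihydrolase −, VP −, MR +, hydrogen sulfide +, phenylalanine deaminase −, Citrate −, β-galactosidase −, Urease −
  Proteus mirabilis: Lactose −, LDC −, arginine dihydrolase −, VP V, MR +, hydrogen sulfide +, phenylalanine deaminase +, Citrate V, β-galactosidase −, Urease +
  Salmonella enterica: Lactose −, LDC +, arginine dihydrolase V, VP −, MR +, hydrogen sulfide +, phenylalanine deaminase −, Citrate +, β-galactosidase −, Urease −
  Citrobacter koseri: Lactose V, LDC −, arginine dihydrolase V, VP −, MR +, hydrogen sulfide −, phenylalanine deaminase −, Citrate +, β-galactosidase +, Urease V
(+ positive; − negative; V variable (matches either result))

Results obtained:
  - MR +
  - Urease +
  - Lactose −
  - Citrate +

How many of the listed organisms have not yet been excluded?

5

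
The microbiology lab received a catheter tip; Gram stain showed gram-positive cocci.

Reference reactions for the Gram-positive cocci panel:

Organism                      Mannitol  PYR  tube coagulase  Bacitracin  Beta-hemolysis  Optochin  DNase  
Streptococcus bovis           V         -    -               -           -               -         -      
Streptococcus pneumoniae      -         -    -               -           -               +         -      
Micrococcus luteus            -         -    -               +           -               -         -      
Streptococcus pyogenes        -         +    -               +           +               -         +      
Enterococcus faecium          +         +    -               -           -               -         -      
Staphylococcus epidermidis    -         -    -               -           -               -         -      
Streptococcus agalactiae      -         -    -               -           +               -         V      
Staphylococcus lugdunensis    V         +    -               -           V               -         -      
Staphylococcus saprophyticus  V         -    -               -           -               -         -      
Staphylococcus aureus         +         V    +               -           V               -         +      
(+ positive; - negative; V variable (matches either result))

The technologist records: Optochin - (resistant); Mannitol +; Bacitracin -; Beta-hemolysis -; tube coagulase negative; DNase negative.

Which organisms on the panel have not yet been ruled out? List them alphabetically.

Optochin -: excludes Streptococcus pneumoniae — 9 left.
Beta-hemolysis -: excludes Streptococcus pyogenes, Streptococcus agalactiae — 7 left.
Bacitracin -: excludes Micrococcus luteus — 6 left.
DNase -: excludes Staphylococcus aureus — 5 left.
tube coagulase -: all 5 remaining candidates are consistent.
Mannitol +: excludes Staphylococcus epidermidis — 4 left.

Enterococcus faecium, Staphylococcus lugdunensis, Staphylococcus saprophyticus, Streptococcus bovis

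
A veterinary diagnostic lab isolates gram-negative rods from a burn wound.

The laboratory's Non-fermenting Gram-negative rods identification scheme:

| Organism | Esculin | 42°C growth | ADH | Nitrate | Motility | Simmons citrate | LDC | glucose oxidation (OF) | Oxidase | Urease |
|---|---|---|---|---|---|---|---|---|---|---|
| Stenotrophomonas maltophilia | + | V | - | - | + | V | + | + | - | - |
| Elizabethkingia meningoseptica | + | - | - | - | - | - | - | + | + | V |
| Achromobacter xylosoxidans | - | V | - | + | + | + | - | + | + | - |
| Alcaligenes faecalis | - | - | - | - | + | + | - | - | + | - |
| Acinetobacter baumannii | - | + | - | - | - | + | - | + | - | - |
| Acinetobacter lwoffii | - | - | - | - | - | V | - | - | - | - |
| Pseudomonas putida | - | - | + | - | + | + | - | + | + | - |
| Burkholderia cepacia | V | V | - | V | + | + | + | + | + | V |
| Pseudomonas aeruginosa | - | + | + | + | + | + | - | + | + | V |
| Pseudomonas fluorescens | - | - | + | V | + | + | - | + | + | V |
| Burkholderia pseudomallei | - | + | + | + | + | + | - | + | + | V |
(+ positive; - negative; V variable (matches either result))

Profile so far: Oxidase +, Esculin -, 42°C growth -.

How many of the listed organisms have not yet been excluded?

42°C growth -: excludes Acinetobacter baumannii, Pseudomonas aeruginosa, Burkholderia pseudomallei — 8 left.
Oxidase +: excludes Stenotrophomonas maltophilia, Acinetobacter lwoffii — 6 left.
Esculin -: excludes Elizabethkingia meningoseptica — 5 left.
Still consistent: Achromobacter xylosoxidans, Alcaligenes faecalis, Burkholderia cepacia, Pseudomonas fluorescens, Pseudomonas putida.

5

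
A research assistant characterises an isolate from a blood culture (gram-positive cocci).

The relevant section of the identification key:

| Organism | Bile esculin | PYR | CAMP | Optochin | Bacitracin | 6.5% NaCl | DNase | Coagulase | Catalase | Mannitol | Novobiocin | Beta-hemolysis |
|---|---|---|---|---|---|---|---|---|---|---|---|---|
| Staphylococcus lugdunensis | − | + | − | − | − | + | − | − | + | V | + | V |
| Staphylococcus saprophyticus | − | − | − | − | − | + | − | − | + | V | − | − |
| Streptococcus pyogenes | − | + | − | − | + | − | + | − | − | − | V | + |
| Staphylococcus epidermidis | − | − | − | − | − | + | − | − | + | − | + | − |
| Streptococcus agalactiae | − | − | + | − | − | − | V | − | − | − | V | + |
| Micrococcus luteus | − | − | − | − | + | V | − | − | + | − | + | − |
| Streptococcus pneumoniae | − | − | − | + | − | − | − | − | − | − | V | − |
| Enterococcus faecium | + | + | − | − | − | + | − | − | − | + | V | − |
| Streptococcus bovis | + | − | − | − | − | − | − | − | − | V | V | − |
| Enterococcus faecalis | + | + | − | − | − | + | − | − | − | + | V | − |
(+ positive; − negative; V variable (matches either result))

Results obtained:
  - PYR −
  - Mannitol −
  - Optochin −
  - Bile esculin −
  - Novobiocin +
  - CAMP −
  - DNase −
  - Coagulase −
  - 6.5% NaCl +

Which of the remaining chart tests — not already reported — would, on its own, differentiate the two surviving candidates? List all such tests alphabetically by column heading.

Bacitracin

Coagulase −: all 10 remaining candidates are consistent.
Optochin −: excludes Streptococcus pneumoniae — 9 left.
Bile esculin −: excludes Enterococcus faecium, Streptococcus bovis, Enterococcus faecalis — 6 left.
DNase −: excludes Streptococcus pyogenes — 5 left.
CAMP −: excludes Streptococcus agalactiae — 4 left.
Mannitol −: all 4 remaining candidates are consistent.
6.5% NaCl +: all 4 remaining candidates are consistent.
Novobiocin +: excludes Staphylococcus saprophyticus — 3 left.
PYR −: excludes Staphylococcus lugdunensis — 2 left.
Two candidates remain: Micrococcus luteus and Staphylococcus epidermidis.
  Bacitracin: Micrococcus luteus +, Staphylococcus epidermidis − — discriminates.
  Catalase: + vs + — same for both, does not separate.
  Beta-hemolysis: − vs − — same for both, does not separate.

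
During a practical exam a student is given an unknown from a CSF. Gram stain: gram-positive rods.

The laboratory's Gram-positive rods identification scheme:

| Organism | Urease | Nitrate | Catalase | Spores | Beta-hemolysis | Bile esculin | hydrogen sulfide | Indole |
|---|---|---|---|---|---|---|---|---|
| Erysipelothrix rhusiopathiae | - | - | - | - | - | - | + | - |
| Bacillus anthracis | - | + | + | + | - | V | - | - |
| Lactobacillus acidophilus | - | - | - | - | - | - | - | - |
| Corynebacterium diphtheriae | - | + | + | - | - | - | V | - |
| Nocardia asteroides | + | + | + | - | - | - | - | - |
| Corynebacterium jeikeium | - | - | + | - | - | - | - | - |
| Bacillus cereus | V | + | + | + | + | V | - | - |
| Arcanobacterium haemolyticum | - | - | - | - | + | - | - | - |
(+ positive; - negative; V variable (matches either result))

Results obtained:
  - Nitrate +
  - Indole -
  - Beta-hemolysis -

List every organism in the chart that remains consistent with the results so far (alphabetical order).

Indole -: all 8 remaining candidates are consistent.
Beta-hemolysis -: excludes Bacillus cereus, Arcanobacterium haemolyticum — 6 left.
Nitrate +: excludes Erysipelothrix rhusiopathiae, Lactobacillus acidophilus, Corynebacterium jeikeium — 3 left.

Bacillus anthracis, Corynebacterium diphtheriae, Nocardia asteroides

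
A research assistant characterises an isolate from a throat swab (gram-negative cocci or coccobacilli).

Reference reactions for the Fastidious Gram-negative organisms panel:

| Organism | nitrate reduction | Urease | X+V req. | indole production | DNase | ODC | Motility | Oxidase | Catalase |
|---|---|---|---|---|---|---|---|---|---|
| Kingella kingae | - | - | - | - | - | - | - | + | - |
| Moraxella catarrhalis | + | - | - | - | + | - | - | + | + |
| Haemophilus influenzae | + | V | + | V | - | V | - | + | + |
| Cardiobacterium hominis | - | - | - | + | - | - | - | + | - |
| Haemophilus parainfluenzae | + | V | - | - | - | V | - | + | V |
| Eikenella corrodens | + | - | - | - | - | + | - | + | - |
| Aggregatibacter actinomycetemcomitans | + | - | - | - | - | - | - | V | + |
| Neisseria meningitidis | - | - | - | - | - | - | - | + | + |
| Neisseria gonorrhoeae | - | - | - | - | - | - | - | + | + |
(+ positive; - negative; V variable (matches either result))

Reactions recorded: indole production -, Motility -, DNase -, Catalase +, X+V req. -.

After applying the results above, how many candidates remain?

DNase -: excludes Moraxella catarrhalis — 8 left.
Catalase +: excludes Kingella kingae, Cardiobacterium hominis, Eikenella corrodens — 5 left.
Motility -: all 5 remaining candidates are consistent.
indole production -: all 5 remaining candidates are consistent.
X+V req. -: excludes Haemophilus influenzae — 4 left.
Still consistent: Aggregatibacter actinomycetemcomitans, Haemophilus parainfluenzae, Neisseria gonorrhoeae, Neisseria meningitidis.

4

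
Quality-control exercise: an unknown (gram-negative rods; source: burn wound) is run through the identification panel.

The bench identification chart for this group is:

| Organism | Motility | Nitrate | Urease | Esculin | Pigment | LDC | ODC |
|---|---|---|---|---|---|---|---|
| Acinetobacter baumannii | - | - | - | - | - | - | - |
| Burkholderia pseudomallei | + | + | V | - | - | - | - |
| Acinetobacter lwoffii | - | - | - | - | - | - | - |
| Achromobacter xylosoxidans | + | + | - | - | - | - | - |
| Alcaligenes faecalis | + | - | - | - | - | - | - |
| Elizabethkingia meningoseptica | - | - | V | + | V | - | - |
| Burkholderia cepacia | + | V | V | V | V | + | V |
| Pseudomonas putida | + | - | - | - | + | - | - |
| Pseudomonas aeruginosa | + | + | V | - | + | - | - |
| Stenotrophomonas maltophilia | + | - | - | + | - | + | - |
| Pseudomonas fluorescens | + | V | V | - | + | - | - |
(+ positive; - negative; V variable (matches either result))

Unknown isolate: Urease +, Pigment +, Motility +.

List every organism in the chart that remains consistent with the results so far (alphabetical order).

Burkholderia cepacia, Pseudomonas aeruginosa, Pseudomonas fluorescens

Urease +: excludes 6 organisms — 5 left.
Pigment +: excludes Burkholderia pseudomallei — 4 left.
Motility +: excludes Elizabethkingia meningoseptica — 3 left.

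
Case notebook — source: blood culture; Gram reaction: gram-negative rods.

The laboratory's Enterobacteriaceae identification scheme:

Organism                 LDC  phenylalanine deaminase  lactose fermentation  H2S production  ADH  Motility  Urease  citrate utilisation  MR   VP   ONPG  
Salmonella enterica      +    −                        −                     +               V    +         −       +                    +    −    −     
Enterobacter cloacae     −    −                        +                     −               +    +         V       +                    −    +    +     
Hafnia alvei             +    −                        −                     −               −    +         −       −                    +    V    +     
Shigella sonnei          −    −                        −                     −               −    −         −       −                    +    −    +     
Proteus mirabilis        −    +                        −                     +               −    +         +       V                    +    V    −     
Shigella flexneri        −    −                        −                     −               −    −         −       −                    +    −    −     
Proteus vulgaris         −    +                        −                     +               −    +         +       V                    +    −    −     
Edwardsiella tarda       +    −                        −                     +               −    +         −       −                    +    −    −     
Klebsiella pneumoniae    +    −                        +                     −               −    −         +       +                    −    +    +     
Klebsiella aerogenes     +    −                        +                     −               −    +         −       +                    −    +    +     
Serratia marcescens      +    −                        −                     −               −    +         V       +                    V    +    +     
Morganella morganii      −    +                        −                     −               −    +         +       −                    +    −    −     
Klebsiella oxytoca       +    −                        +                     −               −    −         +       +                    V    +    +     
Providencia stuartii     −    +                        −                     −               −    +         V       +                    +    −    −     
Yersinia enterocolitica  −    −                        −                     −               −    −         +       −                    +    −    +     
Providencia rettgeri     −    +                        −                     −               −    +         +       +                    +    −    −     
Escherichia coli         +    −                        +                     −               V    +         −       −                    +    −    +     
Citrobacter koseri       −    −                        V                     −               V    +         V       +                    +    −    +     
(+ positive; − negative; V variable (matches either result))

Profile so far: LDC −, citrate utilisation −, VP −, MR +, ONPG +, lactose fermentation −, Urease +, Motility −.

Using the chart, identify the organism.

LDC −: excludes 8 organisms — 10 left.
VP −: excludes Enterobacter cloacae — 9 left.
MR +: all 9 remaining candidates are consistent.
lactose fermentation −: all 9 remaining candidates are consistent.
citrate utilisation −: excludes Providencia stuartii, Providencia rettgeri, Citrobacter koseri — 6 left.
Urease +: excludes Shigella sonnei, Shigella flexneri — 4 left.
ONPG +: excludes Proteus mirabilis, Proteus vulgaris, Morganella morganii — 1 left.
Motility −: the one remaining candidate is consistent.

Yersinia enterocolitica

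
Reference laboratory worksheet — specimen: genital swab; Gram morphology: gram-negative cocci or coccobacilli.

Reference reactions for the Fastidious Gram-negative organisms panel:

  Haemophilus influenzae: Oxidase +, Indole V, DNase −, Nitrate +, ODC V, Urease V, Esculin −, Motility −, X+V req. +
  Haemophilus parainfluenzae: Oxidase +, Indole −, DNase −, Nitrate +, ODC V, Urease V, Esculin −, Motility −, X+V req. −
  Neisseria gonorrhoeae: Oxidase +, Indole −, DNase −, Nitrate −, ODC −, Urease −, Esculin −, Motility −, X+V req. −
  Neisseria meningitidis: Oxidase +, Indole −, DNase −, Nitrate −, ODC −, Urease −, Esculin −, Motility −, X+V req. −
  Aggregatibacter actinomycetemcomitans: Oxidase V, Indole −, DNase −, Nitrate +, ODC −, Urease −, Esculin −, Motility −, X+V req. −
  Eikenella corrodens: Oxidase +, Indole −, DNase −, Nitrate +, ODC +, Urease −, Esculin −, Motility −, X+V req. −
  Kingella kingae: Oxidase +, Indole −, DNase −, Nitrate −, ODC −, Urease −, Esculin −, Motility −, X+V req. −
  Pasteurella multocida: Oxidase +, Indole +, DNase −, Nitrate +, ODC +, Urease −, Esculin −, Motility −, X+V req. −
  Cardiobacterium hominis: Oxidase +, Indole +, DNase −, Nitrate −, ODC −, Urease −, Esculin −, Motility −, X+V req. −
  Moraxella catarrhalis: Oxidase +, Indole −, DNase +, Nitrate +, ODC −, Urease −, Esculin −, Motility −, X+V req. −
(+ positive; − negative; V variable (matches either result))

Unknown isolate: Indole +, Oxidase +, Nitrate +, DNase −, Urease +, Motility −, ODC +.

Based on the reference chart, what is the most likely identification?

Haemophilus influenzae

Nitrate +: excludes Neisseria gonorrhoeae, Neisseria meningitidis, Kingella kingae, Cardiobacterium hominis — 6 left.
DNase −: excludes Moraxella catarrhalis — 5 left.
Urease +: excludes Aggregatibacter actinomycetemcomitans, Eikenella corrodens, Pasteurella multocida — 2 left.
Oxidase +: all 2 remaining candidates are consistent.
Motility −: all 2 remaining candidates are consistent.
ODC +: all 2 remaining candidates are consistent.
Indole +: excludes Haemophilus parainfluenzae — 1 left.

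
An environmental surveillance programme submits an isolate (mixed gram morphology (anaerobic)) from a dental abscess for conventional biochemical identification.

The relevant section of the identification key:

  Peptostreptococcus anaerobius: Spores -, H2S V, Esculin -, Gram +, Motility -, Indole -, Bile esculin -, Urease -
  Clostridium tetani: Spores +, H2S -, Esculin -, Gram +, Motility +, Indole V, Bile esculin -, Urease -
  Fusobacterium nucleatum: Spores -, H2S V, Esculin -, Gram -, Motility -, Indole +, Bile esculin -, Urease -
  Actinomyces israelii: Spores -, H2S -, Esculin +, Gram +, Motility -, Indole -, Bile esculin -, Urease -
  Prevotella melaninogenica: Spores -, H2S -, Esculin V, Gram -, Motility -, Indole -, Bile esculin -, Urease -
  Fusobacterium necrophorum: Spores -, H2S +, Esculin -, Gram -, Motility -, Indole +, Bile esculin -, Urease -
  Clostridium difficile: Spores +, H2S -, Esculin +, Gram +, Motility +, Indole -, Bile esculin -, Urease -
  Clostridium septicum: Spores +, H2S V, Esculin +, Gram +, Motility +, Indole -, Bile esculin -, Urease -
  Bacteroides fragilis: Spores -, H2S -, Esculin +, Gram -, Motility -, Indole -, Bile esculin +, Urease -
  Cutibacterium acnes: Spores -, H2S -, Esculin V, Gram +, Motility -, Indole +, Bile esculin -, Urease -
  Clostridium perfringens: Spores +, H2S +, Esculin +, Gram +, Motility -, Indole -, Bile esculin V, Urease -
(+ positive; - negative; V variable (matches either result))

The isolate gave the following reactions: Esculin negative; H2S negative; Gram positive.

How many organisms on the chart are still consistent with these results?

Esculin -: excludes 5 organisms — 6 left.
H2S -: excludes Fusobacterium necrophorum — 5 left.
Gram +: excludes Fusobacterium nucleatum, Prevotella melaninogenica — 3 left.
Still consistent: Clostridium tetani, Cutibacterium acnes, Peptostreptococcus anaerobius.

3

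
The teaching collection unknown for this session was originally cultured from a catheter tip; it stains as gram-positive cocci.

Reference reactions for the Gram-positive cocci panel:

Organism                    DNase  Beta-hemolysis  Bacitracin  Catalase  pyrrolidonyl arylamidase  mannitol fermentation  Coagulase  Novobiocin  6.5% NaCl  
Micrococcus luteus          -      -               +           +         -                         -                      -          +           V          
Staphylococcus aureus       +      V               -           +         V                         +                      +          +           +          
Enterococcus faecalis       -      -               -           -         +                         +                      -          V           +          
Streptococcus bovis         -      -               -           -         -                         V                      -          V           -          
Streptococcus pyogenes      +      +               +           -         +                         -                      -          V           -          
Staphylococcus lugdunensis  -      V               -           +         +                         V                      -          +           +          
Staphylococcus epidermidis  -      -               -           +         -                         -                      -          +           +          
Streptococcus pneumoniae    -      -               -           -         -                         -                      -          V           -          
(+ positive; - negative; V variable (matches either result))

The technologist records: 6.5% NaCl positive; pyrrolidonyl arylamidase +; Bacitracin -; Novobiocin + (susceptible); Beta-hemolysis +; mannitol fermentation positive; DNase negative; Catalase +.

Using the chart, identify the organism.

Staphylococcus lugdunensis

mannitol fermentation +: excludes Micrococcus luteus, Streptococcus pyogenes, Staphylococcus epidermidis, Streptococcus pneumoniae — 4 left.
pyrrolidonyl arylamidase +: excludes Streptococcus bovis — 3 left.
Beta-hemolysis +: excludes Enterococcus faecalis — 2 left.
Novobiocin +: all 2 remaining candidates are consistent.
Bacitracin -: all 2 remaining candidates are consistent.
Catalase +: all 2 remaining candidates are consistent.
6.5% NaCl +: all 2 remaining candidates are consistent.
DNase -: excludes Staphylococcus aureus — 1 left.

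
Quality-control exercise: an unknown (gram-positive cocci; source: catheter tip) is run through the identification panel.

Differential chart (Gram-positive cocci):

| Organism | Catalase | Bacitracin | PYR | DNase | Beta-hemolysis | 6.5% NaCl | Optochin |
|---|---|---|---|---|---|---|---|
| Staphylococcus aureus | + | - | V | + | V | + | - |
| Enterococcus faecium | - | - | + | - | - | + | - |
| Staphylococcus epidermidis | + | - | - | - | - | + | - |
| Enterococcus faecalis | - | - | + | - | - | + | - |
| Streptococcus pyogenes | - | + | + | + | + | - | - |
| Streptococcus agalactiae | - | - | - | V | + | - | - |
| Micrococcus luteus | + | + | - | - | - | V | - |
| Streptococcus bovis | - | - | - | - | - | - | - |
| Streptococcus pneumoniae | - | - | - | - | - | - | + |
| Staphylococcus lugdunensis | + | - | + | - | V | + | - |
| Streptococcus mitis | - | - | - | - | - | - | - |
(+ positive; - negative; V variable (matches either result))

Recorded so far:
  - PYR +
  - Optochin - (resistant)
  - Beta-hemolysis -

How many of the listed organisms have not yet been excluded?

PYR +: excludes 6 organisms — 5 left.
Beta-hemolysis -: excludes Streptococcus pyogenes — 4 left.
Optochin -: all 4 remaining candidates are consistent.
Still consistent: Enterococcus faecalis, Enterococcus faecium, Staphylococcus aureus, Staphylococcus lugdunensis.

4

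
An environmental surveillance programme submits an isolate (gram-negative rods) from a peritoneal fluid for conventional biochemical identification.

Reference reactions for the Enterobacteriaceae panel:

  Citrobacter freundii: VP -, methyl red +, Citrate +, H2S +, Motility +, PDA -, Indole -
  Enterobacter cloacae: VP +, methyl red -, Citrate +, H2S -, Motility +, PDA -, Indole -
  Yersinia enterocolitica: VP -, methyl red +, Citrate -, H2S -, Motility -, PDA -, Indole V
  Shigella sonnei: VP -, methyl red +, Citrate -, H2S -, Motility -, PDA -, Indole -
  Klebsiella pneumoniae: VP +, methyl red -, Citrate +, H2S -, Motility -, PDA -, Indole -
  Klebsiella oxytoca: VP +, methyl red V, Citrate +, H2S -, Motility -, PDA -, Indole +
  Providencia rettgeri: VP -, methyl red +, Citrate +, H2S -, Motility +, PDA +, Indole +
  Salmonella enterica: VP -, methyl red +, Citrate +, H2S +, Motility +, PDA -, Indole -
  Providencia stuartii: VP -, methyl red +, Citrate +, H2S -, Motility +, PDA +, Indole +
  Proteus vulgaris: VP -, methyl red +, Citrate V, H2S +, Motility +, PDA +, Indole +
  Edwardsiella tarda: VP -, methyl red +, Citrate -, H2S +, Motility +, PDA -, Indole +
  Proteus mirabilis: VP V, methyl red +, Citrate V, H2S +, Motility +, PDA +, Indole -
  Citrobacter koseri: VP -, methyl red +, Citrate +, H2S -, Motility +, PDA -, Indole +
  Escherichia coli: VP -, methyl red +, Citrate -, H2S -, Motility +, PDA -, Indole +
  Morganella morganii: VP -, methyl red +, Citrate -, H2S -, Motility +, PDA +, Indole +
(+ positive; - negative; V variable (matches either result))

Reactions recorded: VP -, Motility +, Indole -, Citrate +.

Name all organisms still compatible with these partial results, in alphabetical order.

Motility +: excludes Yersinia enterocolitica, Shigella sonnei, Klebsiella pneumoniae, Klebsiella oxytoca — 11 left.
Citrate +: excludes Edwardsiella tarda, Escherichia coli, Morganella morganii — 8 left.
VP -: excludes Enterobacter cloacae — 7 left.
Indole -: excludes Providencia rettgeri, Providencia stuartii, Proteus vulgaris, Citrobacter koseri — 3 left.

Citrobacter freundii, Proteus mirabilis, Salmonella enterica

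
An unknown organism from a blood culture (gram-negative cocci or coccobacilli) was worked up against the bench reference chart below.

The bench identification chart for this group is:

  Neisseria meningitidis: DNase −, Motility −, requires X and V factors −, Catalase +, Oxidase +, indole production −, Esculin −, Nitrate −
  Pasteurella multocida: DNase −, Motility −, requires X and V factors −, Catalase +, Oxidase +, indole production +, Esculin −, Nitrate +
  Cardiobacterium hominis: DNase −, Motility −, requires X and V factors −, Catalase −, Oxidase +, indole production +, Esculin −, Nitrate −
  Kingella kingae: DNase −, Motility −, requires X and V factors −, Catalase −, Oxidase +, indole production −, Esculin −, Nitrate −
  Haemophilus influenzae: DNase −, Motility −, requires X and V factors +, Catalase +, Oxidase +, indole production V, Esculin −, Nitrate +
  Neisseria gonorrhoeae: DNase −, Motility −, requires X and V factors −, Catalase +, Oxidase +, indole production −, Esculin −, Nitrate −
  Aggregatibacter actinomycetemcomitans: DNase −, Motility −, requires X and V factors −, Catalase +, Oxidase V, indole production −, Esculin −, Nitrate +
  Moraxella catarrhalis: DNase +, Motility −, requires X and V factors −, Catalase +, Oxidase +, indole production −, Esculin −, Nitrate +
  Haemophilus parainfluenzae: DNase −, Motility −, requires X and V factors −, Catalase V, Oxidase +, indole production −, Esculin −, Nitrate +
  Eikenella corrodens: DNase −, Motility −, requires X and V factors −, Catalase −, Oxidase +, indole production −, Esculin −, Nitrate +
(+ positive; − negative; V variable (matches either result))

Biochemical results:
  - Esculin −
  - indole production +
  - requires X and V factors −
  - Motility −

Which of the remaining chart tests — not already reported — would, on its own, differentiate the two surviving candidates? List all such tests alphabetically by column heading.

Catalase, Nitrate

Esculin −: all 10 remaining candidates are consistent.
Motility −: all 10 remaining candidates are consistent.
requires X and V factors −: excludes Haemophilus influenzae — 9 left.
indole production +: excludes 7 organisms — 2 left.
Two candidates remain: Cardiobacterium hominis and Pasteurella multocida.
  DNase: − vs − — same for both, does not separate.
  Catalase: Cardiobacterium hominis −, Pasteurella multocida + — discriminates.
  Oxidase: + vs + — same for both, does not separate.
  Nitrate: Cardiobacterium hominis −, Pasteurella multocida + — discriminates.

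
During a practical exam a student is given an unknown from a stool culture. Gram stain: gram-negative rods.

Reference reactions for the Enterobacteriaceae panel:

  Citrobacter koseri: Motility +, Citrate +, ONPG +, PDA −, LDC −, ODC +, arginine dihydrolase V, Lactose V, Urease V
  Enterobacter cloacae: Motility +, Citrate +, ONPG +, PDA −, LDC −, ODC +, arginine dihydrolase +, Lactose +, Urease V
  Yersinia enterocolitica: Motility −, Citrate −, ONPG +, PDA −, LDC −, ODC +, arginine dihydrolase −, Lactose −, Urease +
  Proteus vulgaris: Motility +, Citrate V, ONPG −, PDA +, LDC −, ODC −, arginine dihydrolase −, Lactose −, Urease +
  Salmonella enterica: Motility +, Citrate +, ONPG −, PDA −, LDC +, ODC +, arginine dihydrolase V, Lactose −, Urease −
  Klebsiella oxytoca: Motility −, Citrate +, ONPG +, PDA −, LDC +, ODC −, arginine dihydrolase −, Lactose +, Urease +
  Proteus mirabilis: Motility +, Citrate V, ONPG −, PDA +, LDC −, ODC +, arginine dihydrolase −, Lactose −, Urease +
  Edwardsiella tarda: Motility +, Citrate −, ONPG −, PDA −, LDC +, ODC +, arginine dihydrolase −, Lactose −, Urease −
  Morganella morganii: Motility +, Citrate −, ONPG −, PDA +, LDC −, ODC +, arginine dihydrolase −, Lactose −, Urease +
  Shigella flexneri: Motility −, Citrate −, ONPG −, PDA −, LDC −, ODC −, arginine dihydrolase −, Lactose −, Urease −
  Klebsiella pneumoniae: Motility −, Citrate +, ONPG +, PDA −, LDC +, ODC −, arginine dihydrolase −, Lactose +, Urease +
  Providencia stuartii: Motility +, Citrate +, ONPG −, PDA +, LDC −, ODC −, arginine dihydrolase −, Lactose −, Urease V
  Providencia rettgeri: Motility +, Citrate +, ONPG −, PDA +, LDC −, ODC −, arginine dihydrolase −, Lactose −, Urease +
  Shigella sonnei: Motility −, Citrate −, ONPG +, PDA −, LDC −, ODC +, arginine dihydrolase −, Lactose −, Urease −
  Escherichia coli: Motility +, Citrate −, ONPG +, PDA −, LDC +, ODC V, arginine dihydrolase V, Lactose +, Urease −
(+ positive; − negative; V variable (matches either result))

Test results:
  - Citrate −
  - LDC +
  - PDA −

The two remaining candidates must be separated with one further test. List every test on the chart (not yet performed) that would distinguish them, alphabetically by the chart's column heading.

Lactose, ONPG

LDC +: excludes 10 organisms — 5 left.
Citrate −: excludes Salmonella enterica, Klebsiella oxytoca, Klebsiella pneumoniae — 2 left.
PDA −: all 2 remaining candidates are consistent.
Two candidates remain: Edwardsiella tarda and Escherichia coli.
  Motility: + vs + — same for both, does not separate.
  ONPG: Edwardsiella tarda −, Escherichia coli + — discriminates.
  ODC: + vs V — variable for at least one, does not separate.
  arginine dihydrolase: − vs V — variable for at least one, does not separate.
  Lactose: Edwardsiella tarda −, Escherichia coli + — discriminates.
  Urease: − vs − — same for both, does not separate.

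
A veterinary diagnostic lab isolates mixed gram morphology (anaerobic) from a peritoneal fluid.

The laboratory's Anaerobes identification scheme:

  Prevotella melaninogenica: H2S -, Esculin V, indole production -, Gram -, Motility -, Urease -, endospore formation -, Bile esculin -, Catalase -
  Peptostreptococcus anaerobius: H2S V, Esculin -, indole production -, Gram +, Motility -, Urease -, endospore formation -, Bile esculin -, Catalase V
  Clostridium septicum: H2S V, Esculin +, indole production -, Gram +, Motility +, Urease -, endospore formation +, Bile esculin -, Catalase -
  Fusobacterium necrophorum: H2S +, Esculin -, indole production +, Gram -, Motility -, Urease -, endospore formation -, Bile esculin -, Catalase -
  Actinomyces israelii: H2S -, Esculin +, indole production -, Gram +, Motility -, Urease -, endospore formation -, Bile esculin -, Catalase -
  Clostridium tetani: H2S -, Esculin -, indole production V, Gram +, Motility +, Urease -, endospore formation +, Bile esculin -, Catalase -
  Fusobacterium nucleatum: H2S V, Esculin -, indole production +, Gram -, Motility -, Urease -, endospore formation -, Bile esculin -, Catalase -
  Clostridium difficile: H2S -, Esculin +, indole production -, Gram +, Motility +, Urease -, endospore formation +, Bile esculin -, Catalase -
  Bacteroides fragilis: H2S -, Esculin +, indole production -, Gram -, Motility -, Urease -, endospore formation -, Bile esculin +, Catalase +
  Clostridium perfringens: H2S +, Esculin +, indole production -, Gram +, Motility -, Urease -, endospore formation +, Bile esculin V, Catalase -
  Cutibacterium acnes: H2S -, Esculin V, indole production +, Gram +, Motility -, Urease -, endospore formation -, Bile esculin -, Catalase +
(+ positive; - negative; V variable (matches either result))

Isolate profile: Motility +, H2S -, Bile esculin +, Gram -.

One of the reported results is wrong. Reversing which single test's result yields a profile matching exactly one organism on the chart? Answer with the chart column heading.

Motility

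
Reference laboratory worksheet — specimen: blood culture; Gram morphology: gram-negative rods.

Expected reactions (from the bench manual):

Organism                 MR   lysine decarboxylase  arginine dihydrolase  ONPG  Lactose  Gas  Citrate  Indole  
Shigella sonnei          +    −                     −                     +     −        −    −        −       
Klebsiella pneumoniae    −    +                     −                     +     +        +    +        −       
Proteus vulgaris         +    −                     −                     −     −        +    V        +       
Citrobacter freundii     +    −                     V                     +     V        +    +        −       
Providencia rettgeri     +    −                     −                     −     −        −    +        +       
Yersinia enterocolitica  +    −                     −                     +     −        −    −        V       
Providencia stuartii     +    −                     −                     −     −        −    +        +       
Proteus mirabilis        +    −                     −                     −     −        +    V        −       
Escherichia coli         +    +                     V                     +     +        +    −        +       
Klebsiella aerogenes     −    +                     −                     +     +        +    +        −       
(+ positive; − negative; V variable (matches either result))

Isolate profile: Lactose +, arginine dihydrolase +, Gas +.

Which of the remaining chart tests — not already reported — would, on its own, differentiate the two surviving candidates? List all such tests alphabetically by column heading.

Citrate, Indole, lysine decarboxylase

arginine dihydrolase +: excludes 8 organisms — 2 left.
Lactose +: all 2 remaining candidates are consistent.
Gas +: all 2 remaining candidates are consistent.
Two candidates remain: Citrobacter freundii and Escherichia coli.
  MR: + vs + — same for both, does not separate.
  lysine decarboxylase: Citrobacter freundii −, Escherichia coli + — discriminates.
  ONPG: + vs + — same for both, does not separate.
  Citrate: Citrobacter freundii +, Escherichia coli − — discriminates.
  Indole: Citrobacter freundii −, Escherichia coli + — discriminates.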